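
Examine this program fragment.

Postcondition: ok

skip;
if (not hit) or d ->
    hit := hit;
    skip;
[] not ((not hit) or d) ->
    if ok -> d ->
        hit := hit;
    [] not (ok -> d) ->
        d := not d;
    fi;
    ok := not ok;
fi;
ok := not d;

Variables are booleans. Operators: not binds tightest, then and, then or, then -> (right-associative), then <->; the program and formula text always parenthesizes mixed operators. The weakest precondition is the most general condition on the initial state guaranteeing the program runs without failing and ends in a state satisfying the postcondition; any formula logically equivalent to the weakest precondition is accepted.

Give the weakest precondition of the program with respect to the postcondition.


Working backward. After the program, ok must hold.
Before ok := not d: not d
Then branch requires not d; else branch requires ((ok -> d) -> (not d)) and ((not (ok -> d)) -> d).
Before the if: (((not hit) or d) -> (not d)) and ((not ((not hit) or d)) -> (((ok -> d) -> (not d)) and ((not (ok -> d)) -> d)))
Before skip: (((not hit) or d) -> (not d)) and ((not ((not hit) or d)) -> (((ok -> d) -> (not d)) and ((not (ok -> d)) -> d)))
Answer: WP = (((not hit) or d) -> (not d)) and ((not ((not hit) or d)) -> (((ok -> d) -> (not d)) and ((not (ok -> d)) -> d)))


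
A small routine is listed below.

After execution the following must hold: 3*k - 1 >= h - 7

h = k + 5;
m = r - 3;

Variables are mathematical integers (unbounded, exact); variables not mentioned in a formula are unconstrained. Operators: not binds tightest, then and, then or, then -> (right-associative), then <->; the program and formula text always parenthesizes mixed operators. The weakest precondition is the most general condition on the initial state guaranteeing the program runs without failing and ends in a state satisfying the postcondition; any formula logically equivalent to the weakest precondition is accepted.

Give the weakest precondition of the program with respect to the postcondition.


Working backward. After the program, the postcondition 3*k - 1 >= h - 7 must hold; in canonical form it is 3*k >= h - 6.
Before m := r - 3: 3*k >= h - 6
Before h := k + 5: 2*k >= -1
Answer: WP = 2*k >= -1


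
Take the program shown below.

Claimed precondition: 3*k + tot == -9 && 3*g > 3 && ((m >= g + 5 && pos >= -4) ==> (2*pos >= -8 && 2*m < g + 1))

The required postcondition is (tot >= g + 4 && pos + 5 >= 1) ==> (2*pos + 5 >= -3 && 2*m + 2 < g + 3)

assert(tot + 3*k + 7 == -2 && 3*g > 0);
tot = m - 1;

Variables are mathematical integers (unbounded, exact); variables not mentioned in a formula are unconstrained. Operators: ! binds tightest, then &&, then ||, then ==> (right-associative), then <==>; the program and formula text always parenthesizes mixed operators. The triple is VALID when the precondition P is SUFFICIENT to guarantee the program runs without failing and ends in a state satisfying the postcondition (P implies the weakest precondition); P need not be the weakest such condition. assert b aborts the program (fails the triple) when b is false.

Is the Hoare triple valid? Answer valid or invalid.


Working backward. After the program, the postcondition (tot >= g + 4 && pos + 5 >= 1) ==> (2*pos + 5 >= -3 && 2*m + 2 < g + 3) must hold; in canonical form it is (tot >= g + 4 && pos >= -4) ==> (2*pos >= -8 && 2*m < g + 1).
Before tot := m - 1: (m >= g + 5 && pos >= -4) ==> (2*pos >= -8 && 2*m < g + 1)
Before assert tot + 3*k + 7 == -2 && 3*g > 0: 3*k + tot == -9 && 3*g > 0 && ((m >= g + 5 && pos >= -4) ==> (2*pos >= -8 && 2*m < g + 1))
The weakest precondition is 3*k + tot == -9 && 3*g > 0 && ((m >= g + 5 && pos >= -4) ==> (2*pos >= -8 && 2*m < g + 1)).
Check whether 3*k + tot == -9 && 3*g > 3 && ((m >= g + 5 && pos >= -4) ==> (2*pos >= -8 && 2*m < g + 1)) implies it.
Every state satisfying the precondition satisfies the weakest precondition: the implication holds.
Answer: valid


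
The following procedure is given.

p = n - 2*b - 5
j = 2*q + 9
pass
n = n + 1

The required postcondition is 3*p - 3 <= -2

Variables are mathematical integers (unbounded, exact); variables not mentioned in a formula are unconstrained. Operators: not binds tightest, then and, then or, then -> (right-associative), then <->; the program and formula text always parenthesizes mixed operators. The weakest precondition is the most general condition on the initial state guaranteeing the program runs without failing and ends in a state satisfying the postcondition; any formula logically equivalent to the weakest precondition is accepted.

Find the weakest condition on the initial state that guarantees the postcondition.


Working backward. After the program, the postcondition 3*p - 3 <= -2 must hold; in canonical form it is 3*p <= 1.
Before n := n + 1: 3*p <= 1
Before skip: 3*p <= 1
Before j := 2*q + 9: 3*p <= 1
Before p := n - 2*b - 5: 3*n <= 6*b + 16
Answer: WP = 3*n <= 6*b + 16


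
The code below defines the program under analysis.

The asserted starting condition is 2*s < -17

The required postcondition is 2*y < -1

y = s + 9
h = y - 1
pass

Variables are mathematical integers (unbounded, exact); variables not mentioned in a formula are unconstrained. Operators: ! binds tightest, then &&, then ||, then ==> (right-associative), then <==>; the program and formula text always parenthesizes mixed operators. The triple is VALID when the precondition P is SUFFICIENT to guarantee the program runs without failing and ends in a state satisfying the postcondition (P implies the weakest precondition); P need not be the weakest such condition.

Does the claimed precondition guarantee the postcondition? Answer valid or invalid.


Working backward. After the program, 2*y < -1 must hold.
Before skip: 2*y < -1
Before h := y - 1: 2*y < -1
Before y := s + 9: 2*s < -19
The weakest precondition is 2*s < -19.
Check whether 2*s < -17 implies it.
Countermodel: at the initial state s = -9, the precondition holds but the weakest precondition fails.
Answer: invalid


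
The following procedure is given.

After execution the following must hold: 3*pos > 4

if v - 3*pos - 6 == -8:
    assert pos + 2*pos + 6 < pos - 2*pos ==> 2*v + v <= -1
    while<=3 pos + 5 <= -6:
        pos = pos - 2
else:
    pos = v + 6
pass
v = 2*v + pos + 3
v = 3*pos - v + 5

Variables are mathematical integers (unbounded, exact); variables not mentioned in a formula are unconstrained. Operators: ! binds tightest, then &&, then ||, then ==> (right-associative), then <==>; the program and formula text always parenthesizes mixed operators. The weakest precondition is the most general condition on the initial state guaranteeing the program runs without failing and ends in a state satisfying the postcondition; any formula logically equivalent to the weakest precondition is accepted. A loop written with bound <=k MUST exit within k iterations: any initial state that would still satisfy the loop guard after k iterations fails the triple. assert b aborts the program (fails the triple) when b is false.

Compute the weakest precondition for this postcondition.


Working backward. After the program, 3*pos > 4 must hold.
Before v := 3*pos - v + 5: 3*pos > 4
Before v := 2*v + pos + 3: 3*pos > 4
Before skip: 3*pos > 4
Then branch requires (4*pos < -6 ==> 3*v <= -1) && (pos <= -11 ==> ((pos <= -9 ==> ((pos <= -7 ==> ((!(pos <= -5)) && 3*pos > 22)) && ((!(pos <= -7)) ==> 3*pos > 16))) && ((!(pos <= -9)) ==> 3*pos > 10))) && ((!(pos <= -11)) ==> 3*pos > 4); else branch requires 3*v > -14.
Before the if: (v == 3*pos - 2 ==> ((4*pos < -6 ==> 3*v <= -1) && (pos <= -11 ==> ((pos <= -9 ==> ((pos <= -7 ==> ((!(pos <= -5)) && 3*pos > 22)) && ((!(pos <= -7)) ==> 3*pos > 16))) && ((!(pos <= -9)) ==> 3*pos > 10))) && ((!(pos <= -11)) ==> 3*pos > 4))) && ((!(v == 3*pos - 2)) ==> 3*v > -14)
Answer: WP = (v == 3*pos - 2 ==> ((4*pos < -6 ==> 3*v <= -1) && (pos <= -11 ==> ((pos <= -9 ==> ((pos <= -7 ==> ((!(pos <= -5)) && 3*pos > 22)) && ((!(pos <= -7)) ==> 3*pos > 16))) && ((!(pos <= -9)) ==> 3*pos > 10))) && ((!(pos <= -11)) ==> 3*pos > 4))) && ((!(v == 3*pos - 2)) ==> 3*v > -14)


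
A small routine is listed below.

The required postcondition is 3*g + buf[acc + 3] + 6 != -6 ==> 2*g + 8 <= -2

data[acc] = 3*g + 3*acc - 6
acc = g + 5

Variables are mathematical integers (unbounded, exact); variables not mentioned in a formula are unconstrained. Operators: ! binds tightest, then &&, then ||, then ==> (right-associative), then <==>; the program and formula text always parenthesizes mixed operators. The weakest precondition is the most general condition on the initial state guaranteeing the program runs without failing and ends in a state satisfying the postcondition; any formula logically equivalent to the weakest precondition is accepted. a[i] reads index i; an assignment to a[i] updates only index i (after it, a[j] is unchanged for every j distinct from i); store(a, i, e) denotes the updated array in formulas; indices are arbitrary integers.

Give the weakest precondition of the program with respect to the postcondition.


Working backward. After the program, the postcondition 3*g + buf[acc + 3] + 6 != -6 ==> 2*g + 8 <= -2 must hold; in canonical form it is buf[acc + 3] + 3*g != -12 ==> 2*g <= -10.
Before acc := g + 5: buf[g + 8] + 3*g != -12 ==> 2*g <= -10
Before data[acc] := 3*g + 3*acc - 6: buf[g + 8] + 3*g != -12 ==> 2*g <= -10
Answer: WP = buf[g + 8] + 3*g != -12 ==> 2*g <= -10


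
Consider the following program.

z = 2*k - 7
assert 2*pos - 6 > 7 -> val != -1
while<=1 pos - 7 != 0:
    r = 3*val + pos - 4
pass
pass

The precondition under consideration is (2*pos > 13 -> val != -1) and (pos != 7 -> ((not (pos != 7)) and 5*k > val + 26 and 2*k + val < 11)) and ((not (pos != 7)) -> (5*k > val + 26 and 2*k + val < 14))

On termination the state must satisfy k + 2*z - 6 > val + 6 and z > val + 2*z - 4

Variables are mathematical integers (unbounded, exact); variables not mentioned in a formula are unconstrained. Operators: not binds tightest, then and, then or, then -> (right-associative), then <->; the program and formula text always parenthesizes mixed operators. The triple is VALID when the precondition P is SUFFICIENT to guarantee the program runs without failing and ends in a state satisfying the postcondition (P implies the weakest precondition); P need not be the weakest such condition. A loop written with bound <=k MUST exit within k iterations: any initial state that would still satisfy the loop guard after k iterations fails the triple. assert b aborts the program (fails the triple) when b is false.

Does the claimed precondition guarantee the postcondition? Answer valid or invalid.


Working backward. After the program, the postcondition k + 2*z - 6 > val + 6 and z > val + 2*z - 4 must hold; in canonical form it is k + 2*z > val + 12 and val + z < 4.
Before skip: k + 2*z > val + 12 and val + z < 4
Before skip: k + 2*z > val + 12 and val + z < 4
Before the loop (bound <=1), unroll the exhaustion recursion (WP_0 = exit-now case; WP_j = one more guarded iteration, up to j = 1):
  WP_0: (not (pos != 7)) and k + 2*z > val + 12 and val + z < 4
  WP_1: (pos != 7 -> ((not (pos != 7)) and k + 2*z > val + 12 and val + z < 4)) and ((not (pos != 7)) -> (k + 2*z > val + 12 and val + z < 4))
So before the loop: (pos != 7 -> ((not (pos != 7)) and k + 2*z > val + 12 and val + z < 4)) and ((not (pos != 7)) -> (k + 2*z > val + 12 and val + z < 4))
Before assert 2*pos - 6 > 7 -> val != -1: (2*pos > 13 -> val != -1) and (pos != 7 -> ((not (pos != 7)) and k + 2*z > val + 12 and val + z < 4)) and ((not (pos != 7)) -> (k + 2*z > val + 12 and val + z < 4))
Before z := 2*k - 7: (2*pos > 13 -> val != -1) and (pos != 7 -> ((not (pos != 7)) and 5*k > val + 26 and 2*k + val < 11)) and ((not (pos != 7)) -> (5*k > val + 26 and 2*k + val < 11))
The weakest precondition is (2*pos > 13 -> val != -1) and (pos != 7 -> ((not (pos != 7)) and 5*k > val + 26 and 2*k + val < 11)) and ((not (pos != 7)) -> (5*k > val + 26 and 2*k + val < 11)).
Check whether (2*pos > 13 -> val != -1) and (pos != 7 -> ((not (pos != 7)) and 5*k > val + 26 and 2*k + val < 11)) and ((not (pos != 7)) -> (5*k > val + 26 and 2*k + val < 14)) implies it.
Countermodel: at the initial state k = 7, pos = 7, val = -3, the precondition holds but the weakest precondition fails.
Answer: invalid


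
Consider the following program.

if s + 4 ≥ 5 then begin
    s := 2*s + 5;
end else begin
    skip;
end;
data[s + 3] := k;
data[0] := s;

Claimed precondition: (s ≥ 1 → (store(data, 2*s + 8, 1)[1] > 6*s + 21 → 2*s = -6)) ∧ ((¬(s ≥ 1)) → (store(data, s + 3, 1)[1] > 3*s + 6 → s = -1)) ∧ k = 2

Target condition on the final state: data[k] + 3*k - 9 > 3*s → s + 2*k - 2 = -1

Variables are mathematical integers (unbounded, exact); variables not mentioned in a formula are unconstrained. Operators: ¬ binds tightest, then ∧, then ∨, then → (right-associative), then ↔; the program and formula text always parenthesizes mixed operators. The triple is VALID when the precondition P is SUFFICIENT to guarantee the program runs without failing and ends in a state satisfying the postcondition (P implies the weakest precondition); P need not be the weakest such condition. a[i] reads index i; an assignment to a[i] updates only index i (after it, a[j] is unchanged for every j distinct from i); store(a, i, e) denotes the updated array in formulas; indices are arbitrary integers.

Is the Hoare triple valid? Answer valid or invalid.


Working backward. After the program, the postcondition data[k] + 3*k - 9 > 3*s → s + 2*k - 2 = -1 must hold; in canonical form it is data[k] + 3*k > 3*s + 9 → 2*k + s = 1.
Before data[0] := s: store(data, 0, s)[k] + 3*k > 3*s + 9 → 2*k + s = 1
Before data[s + 3] := k: store(store(data, s + 3, k), 0, s)[k] + 3*k > 3*s + 9 → 2*k + s = 1
Then branch requires store(store(data, 2*s + 8, k), 0, 2*s + 5)[k] + 3*k > 6*s + 24 → 2*k + 2*s = -4; else branch requires store(store(data, s + 3, k), 0, s)[k] + 3*k > 3*s + 9 → 2*k + s = 1.
Before the if: (s ≥ 1 → (store(store(data, 2*s + 8, k), 0, 2*s + 5)[k] + 3*k > 6*s + 24 → 2*k + 2*s = -4)) ∧ ((¬(s ≥ 1)) → (store(store(data, s + 3, k), 0, s)[k] + 3*k > 3*s + 9 → 2*k + s = 1))
The weakest precondition is (s ≥ 1 → (store(store(data, 2*s + 8, k), 0, 2*s + 5)[k] + 3*k > 6*s + 24 → 2*k + 2*s = -4)) ∧ ((¬(s ≥ 1)) → (store(store(data, s + 3, k), 0, s)[k] + 3*k > 3*s + 9 → 2*k + s = 1)).
Check whether (s ≥ 1 → (store(data, 2*s + 8, 1)[1] > 6*s + 21 → 2*s = -6)) ∧ ((¬(s ≥ 1)) → (store(data, s + 3, 1)[1] > 3*s + 6 → s = -1)) ∧ k = 2 implies it.
Countermodel: at the initial state data = {[-1] = 4, [0] = 4, [1] = -6, [2] = 7040, elsewhere 4}, k = 2, s = -4, the precondition holds but the weakest precondition fails.
Answer: invalid


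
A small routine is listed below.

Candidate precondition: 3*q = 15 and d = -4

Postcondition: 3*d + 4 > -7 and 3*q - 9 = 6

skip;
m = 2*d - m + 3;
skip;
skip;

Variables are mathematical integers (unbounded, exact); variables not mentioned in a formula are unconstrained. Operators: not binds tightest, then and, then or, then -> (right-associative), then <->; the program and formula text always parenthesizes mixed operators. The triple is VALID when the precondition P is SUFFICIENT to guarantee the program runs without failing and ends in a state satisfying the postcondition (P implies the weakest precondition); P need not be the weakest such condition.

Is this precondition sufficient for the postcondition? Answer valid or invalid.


Working backward. After the program, the postcondition 3*d + 4 > -7 and 3*q - 9 = 6 must hold; in canonical form it is 3*d > -11 and 3*q = 15.
Before skip: 3*d > -11 and 3*q = 15
Before skip: 3*d > -11 and 3*q = 15
Before m := 2*d - m + 3: 3*d > -11 and 3*q = 15
Before skip: 3*d > -11 and 3*q = 15
The weakest precondition is 3*d > -11 and 3*q = 15.
Check whether 3*q = 15 and d = -4 implies it.
Countermodel: at the initial state d = -4, q = 5, the precondition holds but the weakest precondition fails.
Answer: invalid


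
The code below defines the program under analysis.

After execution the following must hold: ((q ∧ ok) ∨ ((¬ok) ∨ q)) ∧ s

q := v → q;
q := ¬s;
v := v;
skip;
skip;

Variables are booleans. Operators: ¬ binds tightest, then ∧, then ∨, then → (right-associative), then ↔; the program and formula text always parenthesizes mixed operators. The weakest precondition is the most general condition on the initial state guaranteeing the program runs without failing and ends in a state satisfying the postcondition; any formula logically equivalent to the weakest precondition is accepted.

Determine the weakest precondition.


Working backward. After the program, the postcondition ((q ∧ ok) ∨ ((¬ok) ∨ q)) ∧ s must hold; in canonical form it is ((q ∧ ok) ∨ (¬ok) ∨ q) ∧ s.
Before skip: ((q ∧ ok) ∨ (¬ok) ∨ q) ∧ s
Before skip: ((q ∧ ok) ∨ (¬ok) ∨ q) ∧ s
Before v := v: ((q ∧ ok) ∨ (¬ok) ∨ q) ∧ s
Before q := ¬s: (((¬s) ∧ ok) ∨ (¬ok) ∨ (¬s)) ∧ s
Before q := v → q: (((¬s) ∧ ok) ∨ (¬ok) ∨ (¬s)) ∧ s
Answer: WP = (((¬s) ∧ ok) ∨ (¬ok) ∨ (¬s)) ∧ s


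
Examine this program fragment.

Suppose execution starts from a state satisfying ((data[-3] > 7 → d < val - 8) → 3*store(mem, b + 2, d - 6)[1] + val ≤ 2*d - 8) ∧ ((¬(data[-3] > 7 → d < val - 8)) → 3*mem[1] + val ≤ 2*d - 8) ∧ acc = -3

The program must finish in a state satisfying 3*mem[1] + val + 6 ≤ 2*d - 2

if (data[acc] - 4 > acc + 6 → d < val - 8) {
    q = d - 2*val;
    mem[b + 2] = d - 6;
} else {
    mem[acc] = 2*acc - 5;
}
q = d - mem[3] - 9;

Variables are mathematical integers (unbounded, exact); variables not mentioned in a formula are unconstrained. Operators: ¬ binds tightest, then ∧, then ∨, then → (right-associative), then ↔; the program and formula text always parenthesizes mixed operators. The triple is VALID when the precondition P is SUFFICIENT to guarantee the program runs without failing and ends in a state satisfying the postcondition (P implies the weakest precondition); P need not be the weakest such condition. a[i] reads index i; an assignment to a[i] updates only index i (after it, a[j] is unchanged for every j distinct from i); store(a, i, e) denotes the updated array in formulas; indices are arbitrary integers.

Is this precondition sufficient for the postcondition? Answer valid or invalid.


Working backward. After the program, the postcondition 3*mem[1] + val + 6 ≤ 2*d - 2 must hold; in canonical form it is 3*mem[1] + val ≤ 2*d - 8.
Before q := d - mem[3] - 9: 3*mem[1] + val ≤ 2*d - 8
Then branch requires 3*store(mem, b + 2, d - 6)[1] + val ≤ 2*d - 8; else branch requires 3*store(mem, acc, 2*acc - 5)[1] + val ≤ 2*d - 8.
Before the if: ((data[acc] > acc + 10 → d < val - 8) → 3*store(mem, b + 2, d - 6)[1] + val ≤ 2*d - 8) ∧ ((¬(data[acc] > acc + 10 → d < val - 8)) → 3*store(mem, acc, 2*acc - 5)[1] + val ≤ 2*d - 8)
The weakest precondition is ((data[acc] > acc + 10 → d < val - 8) → 3*store(mem, b + 2, d - 6)[1] + val ≤ 2*d - 8) ∧ ((¬(data[acc] > acc + 10 → d < val - 8)) → 3*store(mem, acc, 2*acc - 5)[1] + val ≤ 2*d - 8).
Check whether ((data[-3] > 7 → d < val - 8) → 3*store(mem, b + 2, d - 6)[1] + val ≤ 2*d - 8) ∧ ((¬(data[-3] > 7 → d < val - 8)) → 3*mem[1] + val ≤ 2*d - 8) ∧ acc = -3 implies it.
Every state satisfying the precondition satisfies the weakest precondition: the implication holds.
Answer: valid


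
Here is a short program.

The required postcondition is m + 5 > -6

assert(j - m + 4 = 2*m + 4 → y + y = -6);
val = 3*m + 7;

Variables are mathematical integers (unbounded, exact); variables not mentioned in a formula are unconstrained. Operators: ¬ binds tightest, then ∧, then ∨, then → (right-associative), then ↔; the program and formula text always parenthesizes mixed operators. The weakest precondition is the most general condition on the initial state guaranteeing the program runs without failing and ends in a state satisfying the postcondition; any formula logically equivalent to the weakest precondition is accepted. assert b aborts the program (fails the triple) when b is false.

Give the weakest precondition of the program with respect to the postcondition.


Working backward. After the program, the postcondition m + 5 > -6 must hold; in canonical form it is m > -11.
Before val := 3*m + 7: m > -11
Before assert j - m + 4 = 2*m + 4 → y + y = -6: (j = 3*m → 2*y = -6) ∧ m > -11
Answer: WP = (j = 3*m → 2*y = -6) ∧ m > -11


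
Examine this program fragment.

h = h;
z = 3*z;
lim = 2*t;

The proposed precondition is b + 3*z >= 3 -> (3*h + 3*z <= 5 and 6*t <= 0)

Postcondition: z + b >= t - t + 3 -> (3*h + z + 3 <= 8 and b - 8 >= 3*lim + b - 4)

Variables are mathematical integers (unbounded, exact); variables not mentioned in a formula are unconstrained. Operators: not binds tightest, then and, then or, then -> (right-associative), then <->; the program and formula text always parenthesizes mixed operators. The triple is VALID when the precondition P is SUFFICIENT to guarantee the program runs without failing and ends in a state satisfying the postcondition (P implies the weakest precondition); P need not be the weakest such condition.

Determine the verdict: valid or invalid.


Working backward. After the program, the postcondition z + b >= t - t + 3 -> (3*h + z + 3 <= 8 and b - 8 >= 3*lim + b - 4) must hold; in canonical form it is b + z >= 3 -> (3*h + z <= 5 and 3*lim <= -4).
Before lim := 2*t: b + z >= 3 -> (3*h + z <= 5 and 6*t <= -4)
Before z := 3*z: b + 3*z >= 3 -> (3*h + 3*z <= 5 and 6*t <= -4)
Before h := h: b + 3*z >= 3 -> (3*h + 3*z <= 5 and 6*t <= -4)
The weakest precondition is b + 3*z >= 3 -> (3*h + 3*z <= 5 and 6*t <= -4).
Check whether b + 3*z >= 3 -> (3*h + 3*z <= 5 and 6*t <= 0) implies it.
Countermodel: at the initial state b = 3, h = 0, t = 0, z = 0, the precondition holds but the weakest precondition fails.
Answer: invalid


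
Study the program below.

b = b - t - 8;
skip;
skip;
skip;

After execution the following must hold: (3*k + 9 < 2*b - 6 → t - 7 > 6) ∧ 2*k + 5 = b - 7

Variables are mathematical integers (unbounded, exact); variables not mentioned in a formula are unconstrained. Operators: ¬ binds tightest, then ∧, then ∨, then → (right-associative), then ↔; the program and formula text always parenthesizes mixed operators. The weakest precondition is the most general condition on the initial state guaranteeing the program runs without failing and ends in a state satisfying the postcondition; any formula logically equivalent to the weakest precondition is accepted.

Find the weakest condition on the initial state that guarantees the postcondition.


Working backward. After the program, the postcondition (3*k + 9 < 2*b - 6 → t - 7 > 6) ∧ 2*k + 5 = b - 7 must hold; in canonical form it is (3*k < 2*b - 15 → t > 13) ∧ 2*k = b - 12.
Before skip: (3*k < 2*b - 15 → t > 13) ∧ 2*k = b - 12
Before skip: (3*k < 2*b - 15 → t > 13) ∧ 2*k = b - 12
Before skip: (3*k < 2*b - 15 → t > 13) ∧ 2*k = b - 12
Before b := b - t - 8: (3*k + 2*t < 2*b - 31 → t > 13) ∧ 2*k + t = b - 20
Answer: WP = (3*k + 2*t < 2*b - 31 → t > 13) ∧ 2*k + t = b - 20


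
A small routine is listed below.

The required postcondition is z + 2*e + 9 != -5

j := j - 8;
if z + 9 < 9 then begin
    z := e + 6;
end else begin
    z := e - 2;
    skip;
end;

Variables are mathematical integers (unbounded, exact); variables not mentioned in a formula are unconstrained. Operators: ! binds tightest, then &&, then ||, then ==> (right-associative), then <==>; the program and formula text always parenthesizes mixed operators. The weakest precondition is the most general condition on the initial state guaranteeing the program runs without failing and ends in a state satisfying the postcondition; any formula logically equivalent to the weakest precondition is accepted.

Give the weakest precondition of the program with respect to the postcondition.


Working backward. After the program, the postcondition z + 2*e + 9 != -5 must hold; in canonical form it is 2*e + z != -14.
Then branch requires 3*e != -20; else branch requires 3*e != -12.
Before the if: (z < 0 ==> 3*e != -20) && ((!(z < 0)) ==> 3*e != -12)
Before j := j - 8: (z < 0 ==> 3*e != -20) && ((!(z < 0)) ==> 3*e != -12)
Answer: WP = (z < 0 ==> 3*e != -20) && ((!(z < 0)) ==> 3*e != -12)


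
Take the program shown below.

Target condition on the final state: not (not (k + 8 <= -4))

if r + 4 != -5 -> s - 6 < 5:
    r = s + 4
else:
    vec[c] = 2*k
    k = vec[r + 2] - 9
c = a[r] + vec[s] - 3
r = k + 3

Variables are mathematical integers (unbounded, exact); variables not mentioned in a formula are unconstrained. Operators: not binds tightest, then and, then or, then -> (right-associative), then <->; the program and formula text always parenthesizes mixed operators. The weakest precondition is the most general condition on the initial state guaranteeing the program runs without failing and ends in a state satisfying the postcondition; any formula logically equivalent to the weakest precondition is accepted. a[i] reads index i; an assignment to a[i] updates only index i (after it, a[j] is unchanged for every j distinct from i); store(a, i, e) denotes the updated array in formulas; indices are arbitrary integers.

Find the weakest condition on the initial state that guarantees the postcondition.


Working backward. After the program, the postcondition not (not (k + 8 <= -4)) must hold; in canonical form it is k <= -12.
Before r := k + 3: k <= -12
Before c := a[r] + vec[s] - 3: k <= -12
Then branch requires k <= -12; else branch requires store(vec, c, 2*k)[r + 2] <= -3.
Before the if: ((r != -9 -> s < 11) -> k <= -12) and ((not (r != -9 -> s < 11)) -> store(vec, c, 2*k)[r + 2] <= -3)
Answer: WP = ((r != -9 -> s < 11) -> k <= -12) and ((not (r != -9 -> s < 11)) -> store(vec, c, 2*k)[r + 2] <= -3)


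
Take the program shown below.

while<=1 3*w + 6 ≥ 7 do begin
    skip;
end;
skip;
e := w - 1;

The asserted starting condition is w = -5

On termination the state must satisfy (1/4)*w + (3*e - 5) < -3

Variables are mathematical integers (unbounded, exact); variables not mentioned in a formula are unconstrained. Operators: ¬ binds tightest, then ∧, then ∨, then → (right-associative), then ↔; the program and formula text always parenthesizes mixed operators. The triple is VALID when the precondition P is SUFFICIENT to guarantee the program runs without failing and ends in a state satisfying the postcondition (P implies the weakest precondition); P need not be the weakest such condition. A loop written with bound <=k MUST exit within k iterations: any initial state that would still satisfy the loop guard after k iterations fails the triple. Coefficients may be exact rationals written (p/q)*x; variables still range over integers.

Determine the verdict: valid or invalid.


Working backward. After the program, the postcondition (1/4)*w + (3*e - 5) < -3 must hold; in canonical form it is 3*e + (1/4)*w < 2.
Before e := w - 1: (13/4)*w < 5
Before skip: (13/4)*w < 5
Before the loop (bound <=1), unroll the exhaustion recursion (WP_0 = exit-now case; WP_j = one more guarded iteration, up to j = 1):
  WP_0: (¬(3*w ≥ 1)) ∧ (13/4)*w < 5
  WP_1: (3*w ≥ 1 → ((¬(3*w ≥ 1)) ∧ (13/4)*w < 5)) ∧ ((¬(3*w ≥ 1)) → (13/4)*w < 5)
So before the loop: (3*w ≥ 1 → ((¬(3*w ≥ 1)) ∧ (13/4)*w < 5)) ∧ ((¬(3*w ≥ 1)) → (13/4)*w < 5)
The weakest precondition is (3*w ≥ 1 → ((¬(3*w ≥ 1)) ∧ (13/4)*w < 5)) ∧ ((¬(3*w ≥ 1)) → (13/4)*w < 5).
Check whether w = -5 implies it.
Every state satisfying the precondition satisfies the weakest precondition: the implication holds.
Answer: valid


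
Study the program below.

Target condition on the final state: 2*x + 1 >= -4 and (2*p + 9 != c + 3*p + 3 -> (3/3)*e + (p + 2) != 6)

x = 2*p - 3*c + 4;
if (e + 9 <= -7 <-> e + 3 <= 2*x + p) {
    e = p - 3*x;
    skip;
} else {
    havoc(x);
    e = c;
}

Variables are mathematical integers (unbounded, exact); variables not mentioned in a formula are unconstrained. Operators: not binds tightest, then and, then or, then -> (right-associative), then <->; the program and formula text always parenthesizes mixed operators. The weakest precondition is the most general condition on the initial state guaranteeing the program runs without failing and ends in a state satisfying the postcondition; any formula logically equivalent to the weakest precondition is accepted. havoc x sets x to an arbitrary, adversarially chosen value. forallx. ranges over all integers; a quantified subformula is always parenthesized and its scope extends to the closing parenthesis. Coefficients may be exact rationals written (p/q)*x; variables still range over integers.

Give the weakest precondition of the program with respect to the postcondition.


Working backward. After the program, the postcondition 2*x + 1 >= -4 and (2*p + 9 != c + 3*p + 3 -> (3/3)*e + (p + 2) != 6) must hold; in canonical form it is 2*x >= -5 and (c + p != 6 -> e + p != 4).
Then branch requires 2*x >= -5 and (c + p != 6 -> 2*p != 3*x + 4); else branch requires forall x_1. (2*x_1 >= -5 and (c + p != 6 -> c + p != 4)).
Before the if: ((e <= -16 <-> e <= p + 2*x - 3) -> (2*x >= -5 and (c + p != 6 -> 2*p != 3*x + 4))) and ((not (e <= -16 <-> e <= p + 2*x - 3)) -> (forall x_1. (2*x_1 >= -5 and (c + p != 6 -> c + p != 4))))
Before x := 2*p - 3*c + 4: ((e <= -16 <-> 6*c + e <= 5*p + 5) -> (4*p >= 6*c - 13 and (c + p != 6 -> 9*c != 4*p + 16))) and ((not (e <= -16 <-> 6*c + e <= 5*p + 5)) -> (forall x_1. (2*x_1 >= -5 and (c + p != 6 -> c + p != 4))))
Answer: WP = ((e <= -16 <-> 6*c + e <= 5*p + 5) -> (4*p >= 6*c - 13 and (c + p != 6 -> 9*c != 4*p + 16))) and ((not (e <= -16 <-> 6*c + e <= 5*p + 5)) -> (forall x_1. (2*x_1 >= -5 and (c + p != 6 -> c + p != 4))))


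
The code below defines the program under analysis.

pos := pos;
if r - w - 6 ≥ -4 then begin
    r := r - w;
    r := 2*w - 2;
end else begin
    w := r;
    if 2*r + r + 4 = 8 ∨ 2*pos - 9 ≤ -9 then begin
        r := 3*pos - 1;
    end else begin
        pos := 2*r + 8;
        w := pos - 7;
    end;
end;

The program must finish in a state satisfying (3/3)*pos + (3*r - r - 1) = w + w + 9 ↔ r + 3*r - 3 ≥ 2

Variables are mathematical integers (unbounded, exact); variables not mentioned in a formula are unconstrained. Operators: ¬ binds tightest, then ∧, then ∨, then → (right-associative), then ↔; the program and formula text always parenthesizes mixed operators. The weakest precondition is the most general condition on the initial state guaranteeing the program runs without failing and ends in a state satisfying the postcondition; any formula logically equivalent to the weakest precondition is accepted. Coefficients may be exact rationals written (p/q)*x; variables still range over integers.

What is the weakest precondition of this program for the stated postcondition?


Working backward. After the program, the postcondition (3/3)*pos + (3*r - r - 1) = w + w + 9 ↔ r + 3*r - 3 ≥ 2 must hold; in canonical form it is pos + 2*r = 2*w + 10 ↔ 4*r ≥ 5.
Then branch requires pos + 2*w = 14 ↔ 8*w ≥ 13; else branch requires ((3*r = 4 ∨ 2*pos ≤ 0) → (7*pos = 2*r + 12 ↔ 12*pos ≥ 9)) ∧ ((¬(3*r = 4 ∨ 2*pos ≤ 0)) → (¬(4*r ≥ 5))).
Before the if: (r ≥ w + 2 → (pos + 2*w = 14 ↔ 8*w ≥ 13)) ∧ ((¬(r ≥ w + 2)) → (((3*r = 4 ∨ 2*pos ≤ 0) → (7*pos = 2*r + 12 ↔ 12*pos ≥ 9)) ∧ ((¬(3*r = 4 ∨ 2*pos ≤ 0)) → (¬(4*r ≥ 5)))))
Before pos := pos: (r ≥ w + 2 → (pos + 2*w = 14 ↔ 8*w ≥ 13)) ∧ ((¬(r ≥ w + 2)) → (((3*r = 4 ∨ 2*pos ≤ 0) → (7*pos = 2*r + 12 ↔ 12*pos ≥ 9)) ∧ ((¬(3*r = 4 ∨ 2*pos ≤ 0)) → (¬(4*r ≥ 5)))))
Answer: WP = (r ≥ w + 2 → (pos + 2*w = 14 ↔ 8*w ≥ 13)) ∧ ((¬(r ≥ w + 2)) → (((3*r = 4 ∨ 2*pos ≤ 0) → (7*pos = 2*r + 12 ↔ 12*pos ≥ 9)) ∧ ((¬(3*r = 4 ∨ 2*pos ≤ 0)) → (¬(4*r ≥ 5)))))


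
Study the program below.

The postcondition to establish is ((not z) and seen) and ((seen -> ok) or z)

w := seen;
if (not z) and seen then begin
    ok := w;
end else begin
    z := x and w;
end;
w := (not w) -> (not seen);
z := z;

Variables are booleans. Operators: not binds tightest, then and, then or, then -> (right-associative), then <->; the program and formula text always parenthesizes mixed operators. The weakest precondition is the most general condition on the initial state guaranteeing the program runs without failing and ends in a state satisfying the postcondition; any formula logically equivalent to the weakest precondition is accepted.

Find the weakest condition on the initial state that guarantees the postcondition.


Working backward. After the program, the postcondition ((not z) and seen) and ((seen -> ok) or z) must hold; in canonical form it is (not z) and seen and ((seen -> ok) or z).
Before z := z: (not z) and seen and ((seen -> ok) or z)
Before w := (not w) -> (not seen): (not z) and seen and ((seen -> ok) or z)
Then branch requires (not z) and seen and ((seen -> w) or z); else branch requires (not (x and w)) and seen and ((seen -> ok) or (x and w)).
Before the if: (((not z) and seen) -> ((not z) and seen and ((seen -> w) or z))) and ((not ((not z) and seen)) -> ((not (x and w)) and seen and ((seen -> ok) or (x and w))))
Before w := seen: (not ((not z) and seen)) -> ((not (x and seen)) and seen and ((seen -> ok) or (x and seen)))
Answer: WP = (not ((not z) and seen)) -> ((not (x and seen)) and seen and ((seen -> ok) or (x and seen)))


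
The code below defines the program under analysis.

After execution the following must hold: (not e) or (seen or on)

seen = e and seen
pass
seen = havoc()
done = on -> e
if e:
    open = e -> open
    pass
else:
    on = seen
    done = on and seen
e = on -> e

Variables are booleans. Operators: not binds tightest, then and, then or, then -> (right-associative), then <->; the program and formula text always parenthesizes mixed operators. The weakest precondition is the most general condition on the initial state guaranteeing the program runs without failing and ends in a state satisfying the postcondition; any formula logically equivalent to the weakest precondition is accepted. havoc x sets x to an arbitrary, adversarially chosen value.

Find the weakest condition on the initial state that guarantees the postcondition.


Working backward. After the program, the postcondition (not e) or (seen or on) must hold; in canonical form it is (not e) or seen or on.
Before e := on -> e: (not (on -> e)) or seen or on
Then branch requires (not (on -> e)) or seen or on; else branch requires (not (seen -> e)) or seen.
Before the if: (e -> ((not (on -> e)) or seen or on)) and ((not e) -> ((not (seen -> e)) or seen))
Before done := on -> e: (e -> ((not (on -> e)) or seen or on)) and ((not e) -> ((not (seen -> e)) or seen))
Before havoc seen: (e -> ((not (on -> e)) or on)) and e
Before skip: (e -> ((not (on -> e)) or on)) and e
Before seen := e and seen: (e -> ((not (on -> e)) or on)) and e
Answer: WP = (e -> ((not (on -> e)) or on)) and e


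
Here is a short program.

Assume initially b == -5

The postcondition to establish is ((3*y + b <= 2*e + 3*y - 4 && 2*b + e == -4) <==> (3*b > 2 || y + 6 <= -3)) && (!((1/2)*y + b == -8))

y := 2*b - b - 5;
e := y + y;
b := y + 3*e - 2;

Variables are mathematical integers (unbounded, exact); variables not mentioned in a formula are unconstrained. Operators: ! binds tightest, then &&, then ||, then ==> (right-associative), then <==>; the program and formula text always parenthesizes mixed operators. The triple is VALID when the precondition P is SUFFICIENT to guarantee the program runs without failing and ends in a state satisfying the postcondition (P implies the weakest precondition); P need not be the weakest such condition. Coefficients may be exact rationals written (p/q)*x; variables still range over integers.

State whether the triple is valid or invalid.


Working backward. After the program, the postcondition ((3*y + b <= 2*e + 3*y - 4 && 2*b + e == -4) <==> (3*b > 2 || y + 6 <= -3)) && (!((1/2)*y + b == -8)) must hold; in canonical form it is ((b <= 2*e - 4 && 2*b + e == -4) <==> (3*b > 2 || y <= -9)) && (!(b + (1/2)*y == -8)).
Before b := y + 3*e - 2: ((e + y <= -2 && 7*e + 2*y == 0) <==> (9*e + 3*y > 8 || y <= -9)) && (!(3*e + (3/2)*y == -6))
Before e := y + y: ((3*y <= -2 && 16*y == 0) <==> (21*y > 8 || y <= -9)) && (!((15/2)*y == -6))
Before y := 2*b - b - 5: ((3*b <= 13 && 16*b == 80) <==> (21*b > 113 || b <= -4)) && (!((15/2)*b == 63/2))
The weakest precondition is ((3*b <= 13 && 16*b == 80) <==> (21*b > 113 || b <= -4)) && (!((15/2)*b == 63/2)).
Check whether b == -5 implies it.
Countermodel: at the initial state b = -5, the precondition holds but the weakest precondition fails.
Answer: invalid


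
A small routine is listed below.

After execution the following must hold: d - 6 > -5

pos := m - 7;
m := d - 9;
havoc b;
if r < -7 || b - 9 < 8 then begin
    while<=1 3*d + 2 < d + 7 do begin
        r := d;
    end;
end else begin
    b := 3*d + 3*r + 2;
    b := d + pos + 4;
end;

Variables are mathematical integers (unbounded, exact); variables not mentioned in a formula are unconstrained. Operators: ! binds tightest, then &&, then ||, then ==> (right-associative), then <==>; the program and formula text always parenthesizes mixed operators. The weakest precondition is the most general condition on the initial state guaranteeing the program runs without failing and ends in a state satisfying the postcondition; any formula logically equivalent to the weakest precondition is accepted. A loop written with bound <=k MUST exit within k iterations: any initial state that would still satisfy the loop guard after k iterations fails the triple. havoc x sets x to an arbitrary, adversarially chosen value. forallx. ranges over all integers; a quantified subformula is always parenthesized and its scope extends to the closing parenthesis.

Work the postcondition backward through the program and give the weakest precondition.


Working backward. After the program, the postcondition d - 6 > -5 must hold; in canonical form it is d > 1.
Then branch requires (2*d < 5 ==> ((!(2*d < 5)) && d > 1)) && ((!(2*d < 5)) ==> d > 1); else branch requires d > 1.
Before the if: ((r < -7 || b < 17) ==> ((2*d < 5 ==> ((!(2*d < 5)) && d > 1)) && ((!(2*d < 5)) ==> d > 1))) && ((!(r < -7 || b < 17)) ==> d > 1)
Before havoc b: forall b_1. (((r < -7 || b_1 < 17) ==> ((2*d < 5 ==> ((!(2*d < 5)) && d > 1)) && ((!(2*d < 5)) ==> d > 1))) && ((!(r < -7 || b_1 < 17)) ==> d > 1))
Before m := d - 9: forall b_1. (((r < -7 || b_1 < 17) ==> ((2*d < 5 ==> ((!(2*d < 5)) && d > 1)) && ((!(2*d < 5)) ==> d > 1))) && ((!(r < -7 || b_1 < 17)) ==> d > 1))
Before pos := m - 7: forall b_1. (((r < -7 || b_1 < 17) ==> ((2*d < 5 ==> ((!(2*d < 5)) && d > 1)) && ((!(2*d < 5)) ==> d > 1))) && ((!(r < -7 || b_1 < 17)) ==> d > 1))
Answer: WP = forall b_1. (((r < -7 || b_1 < 17) ==> ((2*d < 5 ==> ((!(2*d < 5)) && d > 1)) && ((!(2*d < 5)) ==> d > 1))) && ((!(r < -7 || b_1 < 17)) ==> d > 1))


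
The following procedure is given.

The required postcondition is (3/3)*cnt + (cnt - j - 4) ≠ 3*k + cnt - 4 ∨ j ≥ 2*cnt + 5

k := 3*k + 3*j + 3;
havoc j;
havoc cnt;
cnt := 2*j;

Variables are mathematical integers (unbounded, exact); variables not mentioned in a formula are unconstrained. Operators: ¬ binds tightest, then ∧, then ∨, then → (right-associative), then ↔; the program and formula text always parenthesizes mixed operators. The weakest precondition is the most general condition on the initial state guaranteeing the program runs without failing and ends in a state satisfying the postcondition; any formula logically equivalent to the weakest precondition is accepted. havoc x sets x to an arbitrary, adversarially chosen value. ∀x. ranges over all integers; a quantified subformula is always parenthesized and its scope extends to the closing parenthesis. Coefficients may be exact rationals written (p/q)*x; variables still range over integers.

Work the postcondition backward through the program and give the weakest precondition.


Working backward. After the program, the postcondition (3/3)*cnt + (cnt - j - 4) ≠ 3*k + cnt - 4 ∨ j ≥ 2*cnt + 5 must hold; in canonical form it is cnt ≠ j + 3*k ∨ j ≥ 2*cnt + 5.
Before cnt := 2*j: j ≠ 3*k ∨ 3*j ≤ -5
Before havoc cnt: j ≠ 3*k ∨ 3*j ≤ -5
Before havoc j: ∀j_1. (j_1 ≠ 3*k ∨ 3*j_1 ≤ -5)
Before k := 3*k + 3*j + 3: ∀j_1. (j_1 ≠ 9*j + 9*k + 9 ∨ 3*j_1 ≤ -5)
Answer: WP = ∀j_1. (j_1 ≠ 9*j + 9*k + 9 ∨ 3*j_1 ≤ -5)
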